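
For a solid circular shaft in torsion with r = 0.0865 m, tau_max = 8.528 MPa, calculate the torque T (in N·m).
Model: a solid circular shaft in torsion, so tau_max = (2·T) / (π·r^3).
Solve for T: T = (π·tau_max·r^3) / 2.
Convert to SI units:
  tau_max = 8.528 MPa = 8.528 × 10⁶ Pa
Substitute:
  T = (π × (8.528 × 10⁶) × 0.0865^3) / 2
  T = 8670 N·m
Final answer: T = 8670 N·m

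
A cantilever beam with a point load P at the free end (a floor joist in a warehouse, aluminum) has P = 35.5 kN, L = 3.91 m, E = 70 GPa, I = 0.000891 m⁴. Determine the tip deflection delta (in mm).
Model: a cantilever beam with a point load P at the free end, so delta = (P·L^3) / (3·E·I).
Convert to SI units:
  P = 35.5 kN = 35500 N
  E = 70 GPa = 7 × 10¹⁰ Pa
Substitute:
  delta = (35500 × 3.91^3) / (3 × (7 × 10¹⁰) × 0.000891)
  delta = 0.01134 m
Convert: delta = 0.01134 m = 11.34 mm
Final answer: delta = 11.34 mm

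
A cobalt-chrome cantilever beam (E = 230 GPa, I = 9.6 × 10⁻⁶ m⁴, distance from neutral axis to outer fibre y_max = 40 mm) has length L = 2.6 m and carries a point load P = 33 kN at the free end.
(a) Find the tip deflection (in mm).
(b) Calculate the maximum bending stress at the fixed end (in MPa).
(a) Tip deflection of a cantilever with an end point load: δ = P·L^3 / (3·E·I). Convert P = 33 kN = 33000 N, E = 230 GPa = 2.3 × 10¹¹ Pa.
  δ = (33000 × 2.6^3) / (3 × (2.3 × 10¹¹) × (9.6 × 10⁻⁶)) = 0.08756 m = 87.56 mm
(b) Maximum bending moment at the fixed end: M = P·L = 33000 × 2.6 = 85800 N·m. Convert y_max = 40 mm = 0.04 m.
  σ = M·y_max / I = (85800 × 0.04) / (9.6 × 10⁻⁶) = 3.575 × 10⁸ Pa = 357.5 MPa
Final answer: (a) δ = 87.56 mm, (b) σ = 357.5 MPa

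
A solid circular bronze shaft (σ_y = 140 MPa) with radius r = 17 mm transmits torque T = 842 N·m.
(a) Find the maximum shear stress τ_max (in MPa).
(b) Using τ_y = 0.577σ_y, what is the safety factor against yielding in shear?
(a) For a solid circular shaft, τ_max = T·r/J with J = π·r^4/2, i.e. τ_max = 2·T / (π·r^3). Convert r = 17 mm = 0.017 m.
  τ_max = (2 × 842) / (π × 0.017^3) = 1.091 × 10⁸ Pa = 109.1 MPa
(b) τ_y = 0.577 × 140 = 80.78 MPa
  SF = τ_y/τ_max = 80.78 / 109.1 = 0.7404
Final answer: (a) τ_max = 109.1 MPa, (b) SF = 0.7404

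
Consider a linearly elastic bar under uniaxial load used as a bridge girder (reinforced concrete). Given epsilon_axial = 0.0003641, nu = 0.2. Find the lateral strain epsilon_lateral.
Model: a linearly elastic bar under uniaxial load, so epsilon_lateral = -nu·epsilon_axial.
Substitute:
  epsilon_lateral = -(0.2 × 0.0003641)
  epsilon_lateral = -7.282 × 10⁻⁵
Final answer: epsilon_lateral = -7.282 × 10⁻⁵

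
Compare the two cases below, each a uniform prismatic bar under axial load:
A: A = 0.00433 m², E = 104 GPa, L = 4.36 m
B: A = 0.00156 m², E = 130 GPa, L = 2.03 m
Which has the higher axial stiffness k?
Model: a uniform prismatic bar under axial load, so k = (A·E) / L (SI units).
  A: k = (0.00433 × (1.04 × 10¹¹)) / 4.36 = 1.033 × 10⁸ N/m = 103.3 MN/m
  B: k = (0.00156 × (1.3 × 10¹¹)) / 2.03 = 9.99 × 10⁷ N/m = 99.9 MN/m
103.3 MN/m > 99.9 MN/m, so A is larger.
Final answer: A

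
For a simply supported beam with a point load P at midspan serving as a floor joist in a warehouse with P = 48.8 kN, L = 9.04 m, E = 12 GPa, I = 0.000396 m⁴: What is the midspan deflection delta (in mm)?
Model: a simply supported beam with a point load P at midspan, so delta = (P·L^3) / (48·E·I).
Convert to SI units:
  P = 48.8 kN = 48800 N
  E = 12 GPa = 1.2 × 10¹⁰ Pa
Substitute:
  delta = (48800 × 9.04^3) / (48 × (1.2 × 10¹⁰) × 0.000396)
  delta = 0.1581 m
Convert: delta = 0.1581 m = 158.1 mm
Final answer: delta = 158.1 mm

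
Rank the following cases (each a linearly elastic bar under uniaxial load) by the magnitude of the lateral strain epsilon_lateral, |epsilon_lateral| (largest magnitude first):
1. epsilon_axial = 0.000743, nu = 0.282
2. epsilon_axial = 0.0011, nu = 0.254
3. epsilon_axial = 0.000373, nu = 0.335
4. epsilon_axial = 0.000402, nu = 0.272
Model: a linearly elastic bar under uniaxial load, so epsilon_lateral = -nu·epsilon_axial (SI units).
  Case 1: epsilon_lateral = -(0.282 × 0.000743) = -0.0002095
  Case 2: epsilon_lateral = -(0.254 × 0.0011) = -0.0002794
  Case 3: epsilon_lateral = -(0.335 × 0.000373) = -0.000125
  Case 4: epsilon_lateral = -(0.272 × 0.000402) = -0.0001093
Ordering by |epsilon_lateral|: 0.0002794 (case 2) > 0.0002095 (case 1) > 0.000125 (case 3) > 0.0001093 (case 4)
Final answer: 2, 1, 3, 4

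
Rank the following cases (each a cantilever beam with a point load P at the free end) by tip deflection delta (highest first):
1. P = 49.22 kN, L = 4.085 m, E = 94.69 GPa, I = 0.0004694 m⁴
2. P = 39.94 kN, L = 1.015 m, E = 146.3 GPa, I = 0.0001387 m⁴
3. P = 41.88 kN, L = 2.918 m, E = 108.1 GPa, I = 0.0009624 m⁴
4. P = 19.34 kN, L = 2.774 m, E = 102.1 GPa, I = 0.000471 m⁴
Model: a cantilever beam with a point load P at the free end, so delta = (P·L^3) / (3·E·I) (SI units).
  Case 1: delta = (49220 × 4.085^3) / (3 × (9.469 × 10¹⁰) × 0.0004694) = 0.02516 m = 25.16 mm
  Case 2: delta = (39940 × 1.015^3) / (3 × (1.463 × 10¹¹) × 0.0001387) = 0.0006861 m = 0.6861 mm
  Case 3: delta = (41880 × 2.918^3) / (3 × (1.081 × 10¹¹) × 0.0009624) = 0.003334 m = 3.334 mm
  Case 4: delta = (19340 × 2.774^3) / (3 × (1.021 × 10¹¹) × 0.000471) = 0.002862 m = 2.862 mm
Ordering: 25.16 mm (case 1) > 3.334 mm (case 3) > 2.862 mm (case 4) > 0.6861 mm (case 2)
Final answer: 1, 3, 4, 2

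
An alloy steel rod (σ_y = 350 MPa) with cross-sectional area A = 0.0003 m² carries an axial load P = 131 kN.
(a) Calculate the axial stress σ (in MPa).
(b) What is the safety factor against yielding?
(a) Axial stress σ = P/A. Convert P = 131 kN = 131000 N.
  σ = 131000 / 0.0003 = 4.367 × 10⁸ Pa = 436.7 MPa
(b) Safety factor SF = σ_y/σ = 350 / 436.7 = 0.8015
Final answer: (a) σ = 436.7 MPa, (b) SF = 0.8015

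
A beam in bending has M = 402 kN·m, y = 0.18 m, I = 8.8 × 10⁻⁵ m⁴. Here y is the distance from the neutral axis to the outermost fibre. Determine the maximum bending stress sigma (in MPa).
Model: a beam in bending, so sigma = (M·y) / I.
Convert to SI units:
  M = 402 kN·m = 402000 N·m
Substitute:
  sigma = (402000 × 0.18) / (8.8 × 10⁻⁵)
  sigma = 8.223 × 10⁸ Pa
Convert: sigma = 8.223 × 10⁸ Pa = 822.3 MPa
Final answer: sigma = 822.3 MPa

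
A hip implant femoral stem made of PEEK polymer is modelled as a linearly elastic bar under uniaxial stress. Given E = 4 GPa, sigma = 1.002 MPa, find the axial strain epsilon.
Model: a linearly elastic bar under uniaxial stress, so sigma = E·epsilon.
Solve for epsilon: epsilon = sigma / E.
Convert to SI units:
  E = 4 GPa = 4 × 10⁹ Pa
  sigma = 1.002 MPa = 1.002 × 10⁶ Pa
Substitute:
  epsilon = (1.002 × 10⁶) / (4 × 10⁹)
  epsilon = 0.0002505
Final answer: epsilon = 0.0002505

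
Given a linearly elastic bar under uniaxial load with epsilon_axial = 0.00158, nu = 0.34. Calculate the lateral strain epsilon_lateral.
Model: a linearly elastic bar under uniaxial load, so epsilon_lateral = -nu·epsilon_axial.
Substitute:
  epsilon_lateral = -(0.34 × 0.00158)
  epsilon_lateral = -0.0005372
Final answer: epsilon_lateral = -0.0005372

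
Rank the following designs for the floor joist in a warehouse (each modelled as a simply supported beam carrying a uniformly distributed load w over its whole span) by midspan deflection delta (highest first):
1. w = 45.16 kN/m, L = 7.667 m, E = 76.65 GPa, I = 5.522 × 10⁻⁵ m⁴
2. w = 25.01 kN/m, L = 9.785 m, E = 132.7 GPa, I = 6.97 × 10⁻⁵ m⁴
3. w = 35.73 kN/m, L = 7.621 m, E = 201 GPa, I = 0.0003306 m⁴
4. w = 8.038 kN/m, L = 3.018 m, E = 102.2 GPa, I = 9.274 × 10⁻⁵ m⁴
Model: a simply supported beam carrying a uniformly distributed load w over its whole span, so delta = (5·w·L^4) / (384·E·I) (SI units).
  Case 1: delta = (5 × 45160 × 7.667^4) / (384 × (7.665 × 10¹⁰) × (5.522 × 10⁻⁵)) = 0.48 m = 480 mm
  Case 2: delta = (5 × 25010 × 9.785^4) / (384 × (1.327 × 10¹¹) × (6.97 × 10⁻⁵)) = 0.3228 m = 322.8 mm
  Case 3: delta = (5 × 35730 × 7.621^4) / (384 × (2.01 × 10¹¹) × 0.0003306) = 0.02362 m = 23.62 mm
  Case 4: delta = (5 × 8038 × 3.018^4) / (384 × (1.022 × 10¹¹) × (9.274 × 10⁻⁵)) = 0.0009161 m = 0.9161 mm
Ordering: 480 mm (case 1) > 322.8 mm (case 2) > 23.62 mm (case 3) > 0.9161 mm (case 4)
Final answer: 1, 2, 3, 4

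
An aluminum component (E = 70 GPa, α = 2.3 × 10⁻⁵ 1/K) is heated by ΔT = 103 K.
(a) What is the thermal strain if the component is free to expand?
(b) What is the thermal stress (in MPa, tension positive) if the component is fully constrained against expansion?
(a) Free thermal strain ε_th = α·ΔT = (2.3 × 10⁻⁵) × 103 = 0.002369
(b) Fully constrained, the expansion is suppressed, so σ = -E·α·ΔT. Convert E = 70 GPa = 7 × 10¹⁰ Pa.
  σ = -(7 × 10¹⁰) × (2.3 × 10⁻⁵) × 103 = -1.658 × 10⁸ Pa = -165.8 MPa (compressive)
Final answer: (a) ε_th = 0.002369, (b) σ = -165.8 MPa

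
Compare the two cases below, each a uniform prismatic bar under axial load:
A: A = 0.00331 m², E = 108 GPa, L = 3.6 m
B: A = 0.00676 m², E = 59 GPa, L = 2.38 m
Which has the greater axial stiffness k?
Model: a uniform prismatic bar under axial load, so k = (A·E) / L (SI units).
  A: k = (0.00331 × (1.08 × 10¹¹)) / 3.6 = 9.93 × 10⁷ N/m = 99.3 MN/m
  B: k = (0.00676 × (5.9 × 10¹⁰)) / 2.38 = 1.676 × 10⁸ N/m = 167.6 MN/m
167.6 MN/m > 99.3 MN/m, so B is larger.
Final answer: B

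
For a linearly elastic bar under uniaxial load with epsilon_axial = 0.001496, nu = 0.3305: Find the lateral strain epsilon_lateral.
Model: a linearly elastic bar under uniaxial load, so epsilon_lateral = -nu·epsilon_axial.
Substitute:
  epsilon_lateral = -(0.3305 × 0.001496)
  epsilon_lateral = -0.0004944
Final answer: epsilon_lateral = -0.0004944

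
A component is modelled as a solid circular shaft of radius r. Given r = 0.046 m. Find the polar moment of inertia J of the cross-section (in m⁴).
Model: a solid circular shaft of radius r, so J = (π·r^4) / 2.
Substitute:
  J = (π × 0.046^4) / 2
  J = 7.033 × 10⁻⁶ m⁴
Final answer: J = 7.033 × 10⁻⁶ m⁴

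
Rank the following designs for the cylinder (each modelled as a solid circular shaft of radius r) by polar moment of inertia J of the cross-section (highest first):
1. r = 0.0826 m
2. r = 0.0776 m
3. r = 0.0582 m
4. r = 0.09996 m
Model: a solid circular shaft of radius r, so J = (π·r^4) / 2 (SI units).
  Case 1: J = (π × 0.0826^4) / 2 = 7.312 × 10⁻⁵ m⁴
  Case 2: J = (π × 0.0776^4) / 2 = 5.696 × 10⁻⁵ m⁴
  Case 3: J = (π × 0.0582^4) / 2 = 1.802 × 10⁻⁵ m⁴
  Case 4: J = (π × 0.09996^4) / 2 = 0.0001568 m⁴
Ordering: 0.0001568 m⁴ (case 4) > 7.312 × 10⁻⁵ m⁴ (case 1) > 5.696 × 10⁻⁵ m⁴ (case 2) > 1.802 × 10⁻⁵ m⁴ (case 3)
Final answer: 4, 1, 2, 3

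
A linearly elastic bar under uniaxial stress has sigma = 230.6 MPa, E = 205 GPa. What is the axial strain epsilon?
Model: a linearly elastic bar under uniaxial stress, so epsilon = sigma / E.
Convert to SI units:
  sigma = 230.6 MPa = 2.306 × 10⁸ Pa
  E = 205 GPa = 2.05 × 10¹¹ Pa
Substitute:
  epsilon = (2.306 × 10⁸) / (2.05 × 10¹¹)
  epsilon = 0.001125
Final answer: epsilon = 0.001125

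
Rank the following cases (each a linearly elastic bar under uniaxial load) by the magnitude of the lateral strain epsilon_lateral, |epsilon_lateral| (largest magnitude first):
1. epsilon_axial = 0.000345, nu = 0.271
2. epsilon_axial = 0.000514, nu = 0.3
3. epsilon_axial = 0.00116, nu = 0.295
Model: a linearly elastic bar under uniaxial load, so epsilon_lateral = -nu·epsilon_axial (SI units).
  Case 1: epsilon_lateral = -(0.271 × 0.000345) = -9.349 × 10⁻⁵
  Case 2: epsilon_lateral = -(0.3 × 0.000514) = -0.0001542
  Case 3: epsilon_lateral = -(0.295 × 0.00116) = -0.0003422
Ordering by |epsilon_lateral|: 0.0003422 (case 3) > 0.0001542 (case 2) > 9.349 × 10⁻⁵ (case 1)
Final answer: 3, 2, 1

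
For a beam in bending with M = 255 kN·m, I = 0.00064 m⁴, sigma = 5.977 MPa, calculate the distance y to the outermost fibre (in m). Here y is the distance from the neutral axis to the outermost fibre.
Model: a beam in bending, so sigma = (M·y) / I.
Solve for y: y = (sigma·I) / M.
Convert to SI units:
  M = 255 kN·m = 255000 N·m
  sigma = 5.977 MPa = 5.977 × 10⁶ Pa
Substitute:
  y = ((5.977 × 10⁶) × 0.00064) / 255000
  y = 0.015 m
Final answer: y = 0.015 m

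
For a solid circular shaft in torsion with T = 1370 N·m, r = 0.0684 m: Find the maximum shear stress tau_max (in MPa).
Model: a solid circular shaft in torsion, so tau_max = (2·T) / (π·r^3).
Substitute:
  tau_max = (2 × 1370) / (π × 0.0684^3)
  tau_max = 2.725 × 10⁶ Pa
Convert: tau_max = 2.725 × 10⁶ Pa = 2.725 MPa
Final answer: tau_max = 2.725 MPa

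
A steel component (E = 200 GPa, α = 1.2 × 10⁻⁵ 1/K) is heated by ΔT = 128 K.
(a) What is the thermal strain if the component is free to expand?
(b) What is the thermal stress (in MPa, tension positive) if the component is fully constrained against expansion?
(a) Free thermal strain ε_th = α·ΔT = (1.2 × 10⁻⁵) × 128 = 0.001536
(b) Fully constrained, the expansion is suppressed, so σ = -E·α·ΔT. Convert E = 200 GPa = 2 × 10¹¹ Pa.
  σ = -(2 × 10¹¹) × (1.2 × 10⁻⁵) × 128 = -3.072 × 10⁸ Pa = -307.2 MPa (compressive)
Final answer: (a) ε_th = 0.001536, (b) σ = -307.2 MPa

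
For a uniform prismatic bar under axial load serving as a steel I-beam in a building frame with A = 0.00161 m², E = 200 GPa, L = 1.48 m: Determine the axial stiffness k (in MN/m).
Model: a uniform prismatic bar under axial load, so k = (A·E) / L.
Convert to SI units:
  E = 200 GPa = 2 × 10¹¹ Pa
Substitute:
  k = (0.00161 × (2 × 10¹¹)) / 1.48
  k = 2.176 × 10⁸ N/m
Convert: k = 2.176 × 10⁸ N/m = 217.6 MN/m
Final answer: k = 217.6 MN/m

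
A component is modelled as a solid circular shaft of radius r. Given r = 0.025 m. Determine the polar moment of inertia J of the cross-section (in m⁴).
Model: a solid circular shaft of radius r, so J = (π·r^4) / 2.
Substitute:
  J = (π × 0.025^4) / 2
  J = 6.136 × 10⁻⁷ m⁴
Final answer: J = 6.136 × 10⁻⁷ m⁴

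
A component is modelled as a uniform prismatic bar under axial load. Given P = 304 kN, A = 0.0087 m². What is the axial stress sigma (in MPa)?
Model: a uniform prismatic bar under axial load, so sigma = P / A.
Convert to SI units:
  P = 304 kN = 304000 N
Substitute:
  sigma = 304000 / 0.0087
  sigma = 3.494 × 10⁷ Pa
Convert: sigma = 3.494 × 10⁷ Pa = 34.94 MPa
Final answer: sigma = 34.94 MPa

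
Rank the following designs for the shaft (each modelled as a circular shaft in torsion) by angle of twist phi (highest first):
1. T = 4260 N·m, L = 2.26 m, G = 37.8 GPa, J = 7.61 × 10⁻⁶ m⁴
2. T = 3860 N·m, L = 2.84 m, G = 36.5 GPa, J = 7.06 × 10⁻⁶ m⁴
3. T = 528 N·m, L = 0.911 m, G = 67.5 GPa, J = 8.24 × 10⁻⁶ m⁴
Model: a circular shaft in torsion, so phi = (T·L) / (G·J) (SI units).
  Case 1: phi = (4260 × 2.26) / ((3.78 × 10¹⁰) × (7.61 × 10⁻⁶)) = 0.03347 rad = 1.918°
  Case 2: phi = (3860 × 2.84) / ((3.65 × 10¹⁰) × (7.06 × 10⁻⁶)) = 0.04254 rad = 2.437°
  Case 3: phi = (528 × 0.911) / ((6.75 × 10¹⁰) × (8.24 × 10⁻⁶)) = 0.0008648 rad = 0.04955°
Ordering: 2.437° (case 2) > 1.918° (case 1) > 0.04955° (case 3)
Final answer: 2, 1, 3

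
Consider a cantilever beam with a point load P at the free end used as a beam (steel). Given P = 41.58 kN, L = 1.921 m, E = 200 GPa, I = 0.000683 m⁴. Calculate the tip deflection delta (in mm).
Model: a cantilever beam with a point load P at the free end, so delta = (P·L^3) / (3·E·I).
Convert to SI units:
  P = 41.58 kN = 41580 N
  E = 200 GPa = 2 × 10¹¹ Pa
Substitute:
  delta = (41580 × 1.921^3) / (3 × (2 × 10¹¹) × 0.000683)
  delta = 0.0007193 m
Convert: delta = 0.0007193 m = 0.7193 mm
Final answer: delta = 0.7193 mm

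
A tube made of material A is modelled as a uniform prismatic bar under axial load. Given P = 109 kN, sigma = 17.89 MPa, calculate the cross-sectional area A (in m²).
Model: a uniform prismatic bar under axial load, so sigma = P / A.
Solve for A: A = P / sigma.
Convert to SI units:
  P = 109 kN = 109000 N
  sigma = 17.89 MPa = 1.789 × 10⁷ Pa
Substitute:
  A = 109000 / (1.789 × 10⁷)
  A = 0.006093 m²
Final answer: A = 0.006093 m²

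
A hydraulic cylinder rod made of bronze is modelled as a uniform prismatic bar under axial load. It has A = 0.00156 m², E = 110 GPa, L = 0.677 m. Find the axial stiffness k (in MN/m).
Model: a uniform prismatic bar under axial load, so k = (A·E) / L.
Convert to SI units:
  E = 110 GPa = 1.1 × 10¹¹ Pa
Substitute:
  k = (0.00156 × (1.1 × 10¹¹)) / 0.677
  k = 2.535 × 10⁸ N/m
Convert: k = 2.535 × 10⁸ N/m = 253.5 MN/m
Final answer: k = 253.5 MN/m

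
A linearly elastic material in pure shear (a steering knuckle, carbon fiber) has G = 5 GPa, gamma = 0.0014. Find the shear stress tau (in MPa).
Model: a linearly elastic material in pure shear, so tau = G·gamma.
Convert to SI units:
  G = 5 GPa = 5 × 10⁹ Pa
Substitute:
  tau = (5 × 10⁹) × 0.0014
  tau = 7 × 10⁶ Pa
Convert: tau = 7 × 10⁶ Pa = 7 MPa
Final answer: tau = 7 MPa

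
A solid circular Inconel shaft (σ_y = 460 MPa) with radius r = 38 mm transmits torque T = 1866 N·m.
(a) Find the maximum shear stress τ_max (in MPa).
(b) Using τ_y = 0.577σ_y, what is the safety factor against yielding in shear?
(a) For a solid circular shaft, τ_max = T·r/J with J = π·r^4/2, i.e. τ_max = 2·T / (π·r^3). Convert r = 38 mm = 0.038 m.
  τ_max = (2 × 1866) / (π × 0.038^3) = 2.165 × 10⁷ Pa = 21.65 MPa
(b) τ_y = 0.577 × 460 = 265.42 MPa
  SF = τ_y/τ_max = 265.42 / 21.65 = 12.26
Final answer: (a) τ_max = 21.65 MPa, (b) SF = 12.26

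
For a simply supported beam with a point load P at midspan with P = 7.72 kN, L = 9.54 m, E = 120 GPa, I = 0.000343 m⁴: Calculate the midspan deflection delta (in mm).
Model: a simply supported beam with a point load P at midspan, so delta = (P·L^3) / (48·E·I).
Convert to SI units:
  P = 7.72 kN = 7720 N
  E = 120 GPa = 1.2 × 10¹¹ Pa
Substitute:
  delta = (7720 × 9.54^3) / (48 × (1.2 × 10¹¹) × 0.000343)
  delta = 0.003393 m
Convert: delta = 0.003393 m = 3.393 mm
Final answer: delta = 3.393 mm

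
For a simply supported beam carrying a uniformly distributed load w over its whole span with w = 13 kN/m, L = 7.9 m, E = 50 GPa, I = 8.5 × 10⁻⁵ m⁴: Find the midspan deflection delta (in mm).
Model: a simply supported beam carrying a uniformly distributed load w over its whole span, so delta = (5·w·L^4) / (384·E·I).
Convert to SI units:
  w = 13 kN/m = 13000 N/m
  E = 50 GPa = 5 × 10¹⁰ Pa
Substitute:
  delta = (5 × 13000 × 7.9^4) / (384 × (5 × 10¹⁰) × (8.5 × 10⁻⁵))
  delta = 0.1551 m
Convert: delta = 0.1551 m = 155.1 mm
Final answer: delta = 155.1 mm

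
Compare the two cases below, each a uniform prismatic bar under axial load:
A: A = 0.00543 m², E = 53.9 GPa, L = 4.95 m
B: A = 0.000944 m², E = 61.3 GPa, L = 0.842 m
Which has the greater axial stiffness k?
Model: a uniform prismatic bar under axial load, so k = (A·E) / L (SI units).
  A: k = (0.00543 × (5.39 × 10¹⁰)) / 4.95 = 5.913 × 10⁷ N/m = 59.13 MN/m
  B: k = (0.000944 × (6.13 × 10¹⁰)) / 0.842 = 6.873 × 10⁷ N/m = 68.73 MN/m
68.73 MN/m > 59.13 MN/m, so B is larger.
Final answer: B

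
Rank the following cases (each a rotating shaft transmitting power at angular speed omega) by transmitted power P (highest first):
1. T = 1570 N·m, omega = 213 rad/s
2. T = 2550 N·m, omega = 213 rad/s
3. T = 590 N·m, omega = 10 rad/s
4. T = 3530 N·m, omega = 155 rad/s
Model: a rotating shaft transmitting power at angular speed omega, so P = T·omega (SI units).
  Case 1: P = 1570 × 213 = 334400 W = 334.4 kW
  Case 2: P = 2550 × 213 = 543200 W = 543.2 kW
  Case 3: P = 590 × 10 = 5900 W = 5.9 kW
  Case 4: P = 3530 × 155 = 547200 W = 547.2 kW
Ordering: 547.2 kW (case 4) > 543.2 kW (case 2) > 334.4 kW (case 1) > 5.9 kW (case 3)
Final answer: 4, 2, 1, 3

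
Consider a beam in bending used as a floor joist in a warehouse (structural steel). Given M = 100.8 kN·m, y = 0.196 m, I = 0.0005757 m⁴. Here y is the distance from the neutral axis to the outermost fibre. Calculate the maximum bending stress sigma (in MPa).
Model: a beam in bending, so sigma = (M·y) / I.
Convert to SI units:
  M = 100.8 kN·m = 100800 N·m
Substitute:
  sigma = (100800 × 0.196) / 0.0005757
  sigma = 3.432 × 10⁷ Pa
Convert: sigma = 3.432 × 10⁷ Pa = 34.32 MPa
Final answer: sigma = 34.32 MPa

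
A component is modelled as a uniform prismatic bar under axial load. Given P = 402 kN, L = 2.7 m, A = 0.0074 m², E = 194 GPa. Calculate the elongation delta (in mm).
Model: a uniform prismatic bar under axial load, so delta = (P·L) / (A·E).
Convert to SI units:
  P = 402 kN = 402000 N
  E = 194 GPa = 1.94 × 10¹¹ Pa
Substitute:
  delta = (402000 × 2.7) / (0.0074 × (1.94 × 10¹¹))
  delta = 0.0007561 m
Convert: delta = 0.0007561 m = 0.7561 mm
Final answer: delta = 0.7561 mm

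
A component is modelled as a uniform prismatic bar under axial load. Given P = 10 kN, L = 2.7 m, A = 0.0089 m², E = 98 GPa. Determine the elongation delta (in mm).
Model: a uniform prismatic bar under axial load, so delta = (P·L) / (A·E).
Convert to SI units:
  P = 10 kN = 10000 N
  E = 98 GPa = 9.8 × 10¹⁰ Pa
Substitute:
  delta = (10000 × 2.7) / (0.0089 × (9.8 × 10¹⁰))
  delta = 3.096 × 10⁻⁵ m
Convert: delta = 3.096 × 10⁻⁵ m = 0.03096 mm
Final answer: delta = 0.03096 mm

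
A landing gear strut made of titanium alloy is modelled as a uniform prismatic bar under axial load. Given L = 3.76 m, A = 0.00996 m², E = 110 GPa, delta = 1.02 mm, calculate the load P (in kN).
Model: a uniform prismatic bar under axial load, so delta = (P·L) / (A·E).
Solve for P: P = (delta·A·E) / L.
Convert to SI units:
  E = 110 GPa = 1.1 × 10¹¹ Pa
  delta = 1.02 mm = 0.00102 m
Substitute:
  P = (0.00102 × 0.00996 × (1.1 × 10¹¹)) / 3.76
  P = 297200 N
Convert: P = 297200 N = 297.2 kN
Final answer: P = 297.2 kN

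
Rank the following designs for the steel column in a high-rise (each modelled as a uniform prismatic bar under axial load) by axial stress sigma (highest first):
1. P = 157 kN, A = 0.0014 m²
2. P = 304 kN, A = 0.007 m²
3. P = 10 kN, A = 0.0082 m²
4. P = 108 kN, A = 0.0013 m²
Model: a uniform prismatic bar under axial load, so sigma = P / A (SI units).
  Case 1: sigma = 157000 / 0.0014 = 1.121 × 10⁸ Pa = 112.1 MPa
  Case 2: sigma = 304000 / 0.007 = 4.343 × 10⁷ Pa = 43.43 MPa
  Case 3: sigma = 10000 / 0.0082 = 1.22 × 10⁶ Pa = 1.22 MPa
  Case 4: sigma = 108000 / 0.0013 = 8.308 × 10⁷ Pa = 83.08 MPa
Ordering: 112.1 MPa (case 1) > 83.08 MPa (case 4) > 43.43 MPa (case 2) > 1.22 MPa (case 3)
Final answer: 1, 4, 2, 3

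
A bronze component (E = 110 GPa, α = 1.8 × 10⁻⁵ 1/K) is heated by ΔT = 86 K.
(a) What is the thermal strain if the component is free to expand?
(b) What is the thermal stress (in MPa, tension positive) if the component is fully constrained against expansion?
(a) Free thermal strain ε_th = α·ΔT = (1.8 × 10⁻⁵) × 86 = 0.001548
(b) Fully constrained, the expansion is suppressed, so σ = -E·α·ΔT. Convert E = 110 GPa = 1.1 × 10¹¹ Pa.
  σ = -(1.1 × 10¹¹) × (1.8 × 10⁻⁵) × 86 = -1.703 × 10⁸ Pa = -170.3 MPa (compressive)
Final answer: (a) ε_th = 0.001548, (b) σ = -170.3 MPa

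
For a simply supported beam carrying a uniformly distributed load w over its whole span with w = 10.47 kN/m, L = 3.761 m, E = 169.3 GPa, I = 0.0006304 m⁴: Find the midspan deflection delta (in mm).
Model: a simply supported beam carrying a uniformly distributed load w over its whole span, so delta = (5·w·L^4) / (384·E·I).
Convert to SI units:
  w = 10.47 kN/m = 10470 N/m
  E = 169.3 GPa = 1.693 × 10¹¹ Pa
Substitute:
  delta = (5 × 10470 × 3.761^4) / (384 × (1.693 × 10¹¹) × 0.0006304)
  delta = 0.0002556 m
Convert: delta = 0.0002556 m = 0.2556 mm
Final answer: delta = 0.2556 mm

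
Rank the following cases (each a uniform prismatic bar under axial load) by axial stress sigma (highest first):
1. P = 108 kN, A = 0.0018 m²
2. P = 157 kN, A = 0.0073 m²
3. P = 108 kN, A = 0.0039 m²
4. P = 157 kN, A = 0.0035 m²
Model: a uniform prismatic bar under axial load, so sigma = P / A (SI units).
  Case 1: sigma = 108000 / 0.0018 = 6 × 10⁷ Pa = 60 MPa
  Case 2: sigma = 157000 / 0.0073 = 2.151 × 10⁷ Pa = 21.51 MPa
  Case 3: sigma = 108000 / 0.0039 = 2.769 × 10⁷ Pa = 27.69 MPa
  Case 4: sigma = 157000 / 0.0035 = 4.486 × 10⁷ Pa = 44.86 MPa
Ordering: 60 MPa (case 1) > 44.86 MPa (case 4) > 27.69 MPa (case 3) > 21.51 MPa (case 2)
Final answer: 1, 4, 3, 2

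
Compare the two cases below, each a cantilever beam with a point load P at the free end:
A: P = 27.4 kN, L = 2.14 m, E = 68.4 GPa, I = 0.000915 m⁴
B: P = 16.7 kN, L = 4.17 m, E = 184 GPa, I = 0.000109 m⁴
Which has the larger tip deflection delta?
Model: a cantilever beam with a point load P at the free end, so delta = (P·L^3) / (3·E·I) (SI units).
  A: delta = (27400 × 2.14^3) / (3 × (6.84 × 10¹⁰) × 0.000915) = 0.00143 m = 1.43 mm
  B: delta = (16700 × 4.17^3) / (3 × (1.84 × 10¹¹) × 0.000109) = 0.02013 m = 20.13 mm
20.13 mm > 1.43 mm, so B is larger.
Final answer: B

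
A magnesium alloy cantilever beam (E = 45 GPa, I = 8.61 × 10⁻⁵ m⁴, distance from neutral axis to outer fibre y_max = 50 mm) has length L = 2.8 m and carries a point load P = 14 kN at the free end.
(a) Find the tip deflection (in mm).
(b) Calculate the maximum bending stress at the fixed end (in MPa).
(a) Tip deflection of a cantilever with an end point load: δ = P·L^3 / (3·E·I). Convert P = 14 kN = 14000 N, E = 45 GPa = 4.5 × 10¹⁰ Pa.
  δ = (14000 × 2.8^3) / (3 × (4.5 × 10¹⁰) × (8.61 × 10⁻⁵)) = 0.02644 m = 26.44 mm
(b) Maximum bending moment at the fixed end: M = P·L = 14000 × 2.8 = 39200 N·m. Convert y_max = 50 mm = 0.05 m.
  σ = M·y_max / I = (39200 × 0.05) / (8.61 × 10⁻⁵) = 2.276 × 10⁷ Pa = 22.76 MPa
Final answer: (a) δ = 26.44 mm, (b) σ = 22.76 MPa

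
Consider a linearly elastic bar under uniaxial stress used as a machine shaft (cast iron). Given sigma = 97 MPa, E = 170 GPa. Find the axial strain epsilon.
Model: a linearly elastic bar under uniaxial stress, so epsilon = sigma / E.
Convert to SI units:
  sigma = 97 MPa = 9.7 × 10⁷ Pa
  E = 170 GPa = 1.7 × 10¹¹ Pa
Substitute:
  epsilon = (9.7 × 10⁷) / (1.7 × 10¹¹)
  epsilon = 0.0005706
Final answer: epsilon = 0.0005706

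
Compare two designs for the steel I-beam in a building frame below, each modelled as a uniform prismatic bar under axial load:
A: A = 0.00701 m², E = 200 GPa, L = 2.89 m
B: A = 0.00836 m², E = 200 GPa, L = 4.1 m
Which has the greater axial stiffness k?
Model: a uniform prismatic bar under axial load, so k = (A·E) / L (SI units).
  A: k = (0.00701 × (2 × 10¹¹)) / 2.89 = 4.851 × 10⁸ N/m = 485.1 MN/m
  B: k = (0.00836 × (2 × 10¹¹)) / 4.1 = 4.078 × 10⁸ N/m = 407.8 MN/m
485.1 MN/m > 407.8 MN/m, so A is larger.
Final answer: A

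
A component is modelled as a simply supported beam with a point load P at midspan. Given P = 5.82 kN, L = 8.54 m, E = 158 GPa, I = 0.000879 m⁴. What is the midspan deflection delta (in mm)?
Model: a simply supported beam with a point load P at midspan, so delta = (P·L^3) / (48·E·I).
Convert to SI units:
  P = 5.82 kN = 5820 N
  E = 158 GPa = 1.58 × 10¹¹ Pa
Substitute:
  delta = (5820 × 8.54^3) / (48 × (1.58 × 10¹¹) × 0.000879)
  delta = 0.0005438 m
Convert: delta = 0.0005438 m = 0.5438 mm
Final answer: delta = 0.5438 mm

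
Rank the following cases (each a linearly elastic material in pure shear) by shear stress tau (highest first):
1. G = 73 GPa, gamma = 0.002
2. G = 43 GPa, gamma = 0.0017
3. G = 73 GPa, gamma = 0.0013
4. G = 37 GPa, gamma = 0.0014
Model: a linearly elastic material in pure shear, so tau = G·gamma (SI units).
  Case 1: tau = (7.3 × 10¹⁰) × 0.002 = 1.46 × 10⁸ Pa = 146 MPa
  Case 2: tau = (4.3 × 10¹⁰) × 0.0017 = 7.31 × 10⁷ Pa = 73.1 MPa
  Case 3: tau = (7.3 × 10¹⁰) × 0.0013 = 9.49 × 10⁷ Pa = 94.9 MPa
  Case 4: tau = (3.7 × 10¹⁰) × 0.0014 = 5.18 × 10⁷ Pa = 51.8 MPa
Ordering: 146 MPa (case 1) > 94.9 MPa (case 3) > 73.1 MPa (case 2) > 51.8 MPa (case 4)
Final answer: 1, 3, 2, 4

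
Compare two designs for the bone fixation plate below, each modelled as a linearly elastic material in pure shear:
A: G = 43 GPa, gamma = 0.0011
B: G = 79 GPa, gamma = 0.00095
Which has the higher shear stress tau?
Model: a linearly elastic material in pure shear, so tau = G·gamma (SI units).
  A: tau = (4.3 × 10¹⁰) × 0.0011 = 4.73 × 10⁷ Pa = 47.3 MPa
  B: tau = (7.9 × 10¹⁰) × 0.00095 = 7.505 × 10⁷ Pa = 75.05 MPa
75.05 MPa > 47.3 MPa, so B is larger.
Final answer: B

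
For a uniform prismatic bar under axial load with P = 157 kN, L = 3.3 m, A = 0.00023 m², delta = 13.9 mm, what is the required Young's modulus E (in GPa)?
Model: a uniform prismatic bar under axial load, so delta = (P·L) / (A·E).
Solve for E: E = (P·L) / (delta·A).
Convert to SI units:
  P = 157 kN = 157000 N
  delta = 13.9 mm = 0.0139 m
Substitute:
  E = (157000 × 3.3) / (0.0139 × 0.00023)
  E = 1.621 × 10¹¹ Pa
Convert: E = 1.621 × 10¹¹ Pa = 162.1 GPa
Final answer: E = 162.1 GPa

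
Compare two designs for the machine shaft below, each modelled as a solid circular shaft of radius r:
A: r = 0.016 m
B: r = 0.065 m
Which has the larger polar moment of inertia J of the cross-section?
Model: a solid circular shaft of radius r, so J = (π·r^4) / 2 (SI units).
  A: J = (π × 0.016^4) / 2 = 1.029 × 10⁻⁷ m⁴
  B: J = (π × 0.065^4) / 2 = 2.804 × 10⁻⁵ m⁴
2.804 × 10⁻⁵ m⁴ > 1.029 × 10⁻⁷ m⁴, so B is larger.
Final answer: B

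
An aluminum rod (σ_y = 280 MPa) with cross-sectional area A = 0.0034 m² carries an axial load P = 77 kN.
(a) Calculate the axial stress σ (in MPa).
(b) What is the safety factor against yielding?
(a) Axial stress σ = P/A. Convert P = 77 kN = 77000 N.
  σ = 77000 / 0.0034 = 2.265 × 10⁷ Pa = 22.65 MPa
(b) Safety factor SF = σ_y/σ = 280 / 22.65 = 12.36
Final answer: (a) σ = 22.65 MPa, (b) SF = 12.36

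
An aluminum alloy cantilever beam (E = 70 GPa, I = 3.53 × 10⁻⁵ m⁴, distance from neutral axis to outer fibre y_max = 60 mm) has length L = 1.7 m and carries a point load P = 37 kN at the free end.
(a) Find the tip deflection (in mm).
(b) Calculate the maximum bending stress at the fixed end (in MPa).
(a) Tip deflection of a cantilever with an end point load: δ = P·L^3 / (3·E·I). Convert P = 37 kN = 37000 N, E = 70 GPa = 7 × 10¹⁰ Pa.
  δ = (37000 × 1.7^3) / (3 × (7 × 10¹⁰) × (3.53 × 10⁻⁵)) = 0.02452 m = 24.52 mm
(b) Maximum bending moment at the fixed end: M = P·L = 37000 × 1.7 = 62900 N·m. Convert y_max = 60 mm = 0.06 m.
  σ = M·y_max / I = (62900 × 0.06) / (3.53 × 10⁻⁵) = 1.069 × 10⁸ Pa = 106.9 MPa
Final answer: (a) δ = 24.52 mm, (b) σ = 106.9 MPa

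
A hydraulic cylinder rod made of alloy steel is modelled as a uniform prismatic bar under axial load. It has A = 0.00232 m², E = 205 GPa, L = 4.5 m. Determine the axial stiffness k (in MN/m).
Model: a uniform prismatic bar under axial load, so k = (A·E) / L.
Convert to SI units:
  E = 205 GPa = 2.05 × 10¹¹ Pa
Substitute:
  k = (0.00232 × (2.05 × 10¹¹)) / 4.5
  k = 1.057 × 10⁸ N/m
Convert: k = 1.057 × 10⁸ N/m = 105.7 MN/m
Final answer: k = 105.7 MN/m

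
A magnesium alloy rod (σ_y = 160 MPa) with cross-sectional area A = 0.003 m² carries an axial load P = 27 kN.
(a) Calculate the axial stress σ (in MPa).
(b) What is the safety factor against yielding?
(a) Axial stress σ = P/A. Convert P = 27 kN = 27000 N.
  σ = 27000 / 0.003 = 9 × 10⁶ Pa = 9 MPa
(b) Safety factor SF = σ_y/σ = 160 / 9 = 17.78
Final answer: (a) σ = 9 MPa, (b) SF = 17.78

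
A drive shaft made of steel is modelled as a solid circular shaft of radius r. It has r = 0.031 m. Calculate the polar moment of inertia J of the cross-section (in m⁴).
Model: a solid circular shaft of radius r, so J = (π·r^4) / 2.
Substitute:
  J = (π × 0.031^4) / 2
  J = 1.451 × 10⁻⁶ m⁴
Final answer: J = 1.451 × 10⁻⁶ m⁴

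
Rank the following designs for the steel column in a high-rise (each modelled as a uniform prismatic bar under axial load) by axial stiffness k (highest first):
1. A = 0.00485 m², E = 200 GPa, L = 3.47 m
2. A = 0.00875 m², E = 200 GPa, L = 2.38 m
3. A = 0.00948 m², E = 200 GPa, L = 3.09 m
Model: a uniform prismatic bar under axial load, so k = (A·E) / L (SI units).
  Case 1: k = (0.00485 × (2 × 10¹¹)) / 3.47 = 2.795 × 10⁸ N/m = 279.5 MN/m
  Case 2: k = (0.00875 × (2 × 10¹¹)) / 2.38 = 7.353 × 10⁸ N/m = 735.3 MN/m
  Case 3: k = (0.00948 × (2 × 10¹¹)) / 3.09 = 6.136 × 10⁸ N/m = 613.6 MN/m
Ordering: 735.3 MN/m (case 2) > 613.6 MN/m (case 3) > 279.5 MN/m (case 1)
Final answer: 2, 3, 1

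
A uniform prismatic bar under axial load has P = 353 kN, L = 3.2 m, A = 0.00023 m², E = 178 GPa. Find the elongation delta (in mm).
Model: a uniform prismatic bar under axial load, so delta = (P·L) / (A·E).
Convert to SI units:
  P = 353 kN = 353000 N
  E = 178 GPa = 1.78 × 10¹¹ Pa
Substitute:
  delta = (353000 × 3.2) / (0.00023 × (1.78 × 10¹¹))
  delta = 0.02759 m
Convert: delta = 0.02759 m = 27.59 mm
Final answer: delta = 27.59 mm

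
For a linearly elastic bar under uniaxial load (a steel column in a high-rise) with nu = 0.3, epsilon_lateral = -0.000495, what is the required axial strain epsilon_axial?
Model: a linearly elastic bar under uniaxial load, so epsilon_lateral = -nu·epsilon_axial.
Solve for epsilon_axial: epsilon_axial = -epsilon_lateral / nu.
Substitute:
  epsilon_axial = -(-0.000495) / 0.3
  epsilon_axial = 0.00165
Final answer: epsilon_axial = 0.00165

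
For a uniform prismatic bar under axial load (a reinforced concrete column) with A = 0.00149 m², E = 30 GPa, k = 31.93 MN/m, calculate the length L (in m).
Model: a uniform prismatic bar under axial load, so k = (A·E) / L.
Solve for L: L = (A·E) / k.
Convert to SI units:
  E = 30 GPa = 3 × 10¹⁰ Pa
  k = 31.93 MN/m = 3.193 × 10⁷ N/m
Substitute:
  L = (0.00149 × (3 × 10¹⁰)) / (3.193 × 10⁷)
  L = 1.4 m
Final answer: L = 1.4 m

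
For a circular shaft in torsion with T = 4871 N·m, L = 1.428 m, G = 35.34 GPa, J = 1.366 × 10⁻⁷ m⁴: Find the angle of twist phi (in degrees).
Model: a circular shaft in torsion, so phi = (T·L) / (G·J).
Convert to SI units:
  G = 35.34 GPa = 3.534 × 10¹⁰ Pa
Substitute:
  phi = (4871 × 1.428) / ((3.534 × 10¹⁰) × (1.366 × 10⁻⁷))
  phi = 1.441 rad
Convert to degrees: phi = 1.441 × 180/π = 82.56°
Final answer: phi = 82.56°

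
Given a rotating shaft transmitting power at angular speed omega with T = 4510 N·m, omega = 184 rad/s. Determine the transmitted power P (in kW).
Model: a rotating shaft transmitting power at angular speed omega, so P = T·omega.
Substitute:
  P = 4510 × 184
  P = 829800 W
Convert: P = 829800 W = 829.8 kW
Final answer: P = 829.8 kW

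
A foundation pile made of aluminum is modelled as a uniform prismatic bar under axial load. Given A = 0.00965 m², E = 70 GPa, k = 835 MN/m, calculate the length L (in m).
Model: a uniform prismatic bar under axial load, so k = (A·E) / L.
Solve for L: L = (A·E) / k.
Convert to SI units:
  E = 70 GPa = 7 × 10¹⁰ Pa
  k = 835 MN/m = 8.35 × 10⁸ N/m
Substitute:
  L = (0.00965 × (7 × 10¹⁰)) / (8.35 × 10⁸)
  L = 0.809 m
Final answer: L = 0.809 m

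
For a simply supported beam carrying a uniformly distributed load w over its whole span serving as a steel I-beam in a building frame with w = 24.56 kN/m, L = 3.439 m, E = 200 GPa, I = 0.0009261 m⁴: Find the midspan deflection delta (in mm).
Model: a simply supported beam carrying a uniformly distributed load w over its whole span, so delta = (5·w·L^4) / (384·E·I).
Convert to SI units:
  w = 24.56 kN/m = 24560 N/m
  E = 200 GPa = 2 × 10¹¹ Pa
Substitute:
  delta = (5 × 24560 × 3.439^4) / (384 × (2 × 10¹¹) × 0.0009261)
  delta = 0.0002415 m
Convert: delta = 0.0002415 m = 0.2415 mm
Final answer: delta = 0.2415 mm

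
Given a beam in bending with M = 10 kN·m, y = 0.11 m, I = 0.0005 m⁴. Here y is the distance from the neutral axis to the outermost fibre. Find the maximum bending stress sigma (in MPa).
Model: a beam in bending, so sigma = (M·y) / I.
Convert to SI units:
  M = 10 kN·m = 10000 N·m
Substitute:
  sigma = (10000 × 0.11) / 0.0005
  sigma = 2.2 × 10⁶ Pa
Convert: sigma = 2.2 × 10⁶ Pa = 2.2 MPa
Final answer: sigma = 2.2 MPa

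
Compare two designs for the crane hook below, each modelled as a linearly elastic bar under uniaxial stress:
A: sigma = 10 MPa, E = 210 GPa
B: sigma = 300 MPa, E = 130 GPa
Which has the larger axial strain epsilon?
Model: a linearly elastic bar under uniaxial stress, so epsilon = sigma / E (SI units).
  A: epsilon = (1 × 10⁷) / (2.1 × 10¹¹) = 4.762 × 10⁻⁵
  B: epsilon = (3 × 10⁸) / (1.3 × 10¹¹) = 0.002308
0.002308 > 4.762 × 10⁻⁵, so B is larger.
Final answer: B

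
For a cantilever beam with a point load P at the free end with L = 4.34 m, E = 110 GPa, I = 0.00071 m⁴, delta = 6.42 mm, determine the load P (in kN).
Model: a cantilever beam with a point load P at the free end, so delta = (P·L^3) / (3·E·I).
Solve for P: P = (3·delta·E·I) / L^3.
Convert to SI units:
  E = 110 GPa = 1.1 × 10¹¹ Pa
  delta = 6.42 mm = 0.00642 m
Substitute:
  P = (3 × 0.00642 × (1.1 × 10¹¹) × 0.00071) / 4.34^3
  P = 18400 N
Convert: P = 18400 N = 18.4 kN
Final answer: P = 18.4 kN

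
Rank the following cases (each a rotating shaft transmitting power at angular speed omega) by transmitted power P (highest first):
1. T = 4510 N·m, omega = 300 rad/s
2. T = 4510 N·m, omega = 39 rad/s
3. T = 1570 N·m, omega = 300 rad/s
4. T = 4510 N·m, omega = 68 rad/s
Model: a rotating shaft transmitting power at angular speed omega, so P = T·omega (SI units).
  Case 1: P = 4510 × 300 = 1.353 × 10⁶ W = 1353 kW
  Case 2: P = 4510 × 39 = 175900 W = 175.9 kW
  Case 3: P = 1570 × 300 = 471000 W = 471 kW
  Case 4: P = 4510 × 68 = 306700 W = 306.7 kW
Ordering: 1353 kW (case 1) > 471 kW (case 3) > 306.7 kW (case 4) > 175.9 kW (case 2)
Final answer: 1, 3, 4, 2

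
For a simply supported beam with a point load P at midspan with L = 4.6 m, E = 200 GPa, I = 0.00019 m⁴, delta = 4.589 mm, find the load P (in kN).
Model: a simply supported beam with a point load P at midspan, so delta = (P·L^3) / (48·E·I).
Solve for P: P = (48·delta·E·I) / L^3.
Convert to SI units:
  E = 200 GPa = 2 × 10¹¹ Pa
  delta = 4.589 mm = 0.004589 m
Substitute:
  P = (48 × 0.004589 × (2 × 10¹¹) × 0.00019) / 4.6^3
  P = 85990 N
Convert: P = 85990 N = 85.99 kN
Final answer: P = 85.99 kN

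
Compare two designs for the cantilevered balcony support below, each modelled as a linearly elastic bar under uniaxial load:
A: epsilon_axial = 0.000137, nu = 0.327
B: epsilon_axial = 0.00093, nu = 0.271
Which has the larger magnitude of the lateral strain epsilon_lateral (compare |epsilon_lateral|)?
Model: a linearly elastic bar under uniaxial load, so epsilon_lateral = -nu·epsilon_axial (SI units).
  A: epsilon_lateral = -(0.327 × 0.000137) = -4.48 × 10⁻⁵
  B: epsilon_lateral = -(0.271 × 0.00093) = -0.000252
|epsilon_lateral|: A = 4.48 × 10⁻⁵, B = 0.000252, so B is larger in magnitude.
Final answer: B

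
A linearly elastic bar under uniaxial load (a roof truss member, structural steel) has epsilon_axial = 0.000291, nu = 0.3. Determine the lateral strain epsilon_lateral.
Model: a linearly elastic bar under uniaxial load, so epsilon_lateral = -nu·epsilon_axial.
Substitute:
  epsilon_lateral = -(0.3 × 0.000291)
  epsilon_lateral = -8.73 × 10⁻⁵
Final answer: epsilon_lateral = -8.73 × 10⁻⁵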